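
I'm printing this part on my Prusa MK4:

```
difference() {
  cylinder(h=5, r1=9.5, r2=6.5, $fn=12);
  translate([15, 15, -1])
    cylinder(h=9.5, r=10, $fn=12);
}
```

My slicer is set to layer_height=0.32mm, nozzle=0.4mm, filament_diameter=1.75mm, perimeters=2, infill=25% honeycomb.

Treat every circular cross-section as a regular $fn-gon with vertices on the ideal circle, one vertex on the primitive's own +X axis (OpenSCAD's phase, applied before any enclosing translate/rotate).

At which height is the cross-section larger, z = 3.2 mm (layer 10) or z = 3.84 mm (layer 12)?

Layer 10 (z = 3.2): the cone contributes a regular 12-gon of circumradius 7.580 (interpolated between r1=9.5 and r2=6.5 at t=0.640) (area = (12/2)·7.580²·sin(360°/12) = 172.37 mm²); the r=10 cylinder at (15, 15) gives a regular 12-gon of circumradius 10 (constant along its height) (area = (12/2)·10.000²·sin(360°/12) = 300.00 mm²); Subtracting the remaining from the first: starting from the cone (172.37 mm²), the r=10 cylinder at (15, 15) misses the remaining region (no effect) — area = 172.37 mm². So its area = 172.37 mm². Layer 12 (z = 3.84): the cone: at t=0.768 of its height the radius interpolates to r₁+(r₂−r₁)t = 7.196, giving a regular 12-gon of that circumradius (area = (12/2)·7.196²·sin(360°/12) = 155.35 mm²); the r=10 cylinder at (15, 15) gives a regular 12-gon of circumradius 10 (constant along its height) (area = (12/2)·10.000²·sin(360°/12) = 300.00 mm²); After the difference (first − rest): starting from the cone (155.35 mm²), the r=10 cylinder at (15, 15) misses the remaining region (no effect) — area = 155.35 mm². So its area = 155.35 mm². Layer 10 is larger (172.37 vs 155.35 mm²).

layer 10 (z = 3.2 mm)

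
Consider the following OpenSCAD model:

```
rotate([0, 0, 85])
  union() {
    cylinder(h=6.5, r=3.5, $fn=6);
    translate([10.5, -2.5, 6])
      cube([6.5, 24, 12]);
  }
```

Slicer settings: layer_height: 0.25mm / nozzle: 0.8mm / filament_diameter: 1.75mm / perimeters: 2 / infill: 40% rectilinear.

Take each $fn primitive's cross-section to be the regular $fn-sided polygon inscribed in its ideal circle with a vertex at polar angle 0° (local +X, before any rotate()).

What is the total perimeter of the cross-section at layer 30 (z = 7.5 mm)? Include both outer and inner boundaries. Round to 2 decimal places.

At z = 7.5 mm: the cylinder is absent (z outside [0, 6.5]); the 6.5×24 cube at (10.5, -2.5) contributes its full rectangle (perimeter 61.00 mm); Taking the union: only the 6.5×24 cube at (10.5, -2.5) is present, so the union is just that shape — boundary = 61.00 mm; (rotated 85° about Z; rotation is an isometry so areas/perimeters/island counts are preserved). Overall, the cross-section is a single solid region. Total boundary length (outer) = 61.00 mm.

61.00 mm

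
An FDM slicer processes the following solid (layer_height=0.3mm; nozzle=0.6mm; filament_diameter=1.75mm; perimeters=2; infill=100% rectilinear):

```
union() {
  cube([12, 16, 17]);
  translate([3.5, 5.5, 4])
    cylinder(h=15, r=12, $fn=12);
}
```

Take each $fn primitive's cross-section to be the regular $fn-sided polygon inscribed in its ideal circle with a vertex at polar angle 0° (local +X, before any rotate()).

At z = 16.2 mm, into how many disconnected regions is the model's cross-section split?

1

At z = 16.2 mm: the cube is present — its section is the full 12×16 rectangle; the r=12 cylinder at (3.5, 5.5) gives a regular 12-gon of circumradius 12 (constant along its height); Merging all regions: the regions partially overlap (shared area 188.58 mm²), so overlapping operands fuse into one piece — 1 connected region. The result has 1 disconnected region.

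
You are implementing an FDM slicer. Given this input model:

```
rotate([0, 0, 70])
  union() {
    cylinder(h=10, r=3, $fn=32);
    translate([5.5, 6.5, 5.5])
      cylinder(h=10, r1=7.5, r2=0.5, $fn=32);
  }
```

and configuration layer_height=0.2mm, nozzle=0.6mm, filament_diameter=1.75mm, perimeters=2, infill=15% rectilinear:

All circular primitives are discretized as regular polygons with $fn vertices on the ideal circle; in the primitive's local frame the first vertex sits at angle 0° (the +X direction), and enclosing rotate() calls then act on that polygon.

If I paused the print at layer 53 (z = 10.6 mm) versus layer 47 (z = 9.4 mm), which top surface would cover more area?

Layer 53 (z = 10.6): the cylinder is not intersected at this z (z outside [0, 10]); the cone at (5.5, 6.5): at t=0.510 of its height the radius interpolates to r₁+(r₂−r₁)t = 3.930, giving a regular 32-gon of that circumradius (area = (32/2)·3.930²·sin(360°/32) = 48.21 mm²); Combining (union): only the cone at (5.5, 6.5) is present, so the union is just that shape — area = 48.21 mm²; (whole slice rotated 70° about Z — lengths, areas and connectivity unchanged). So its area = 48.21 mm². Layer 47 (z = 9.4): the cylinder: section is a regular 32-gon, circumradius r=3 (area = (32/2)·3.000²·sin(360°/32) = 28.09 mm²); the cone at (5.5, 6.5): at t=0.390 of its height the radius interpolates to r₁+(r₂−r₁)t = 4.770, giving a regular 32-gon of that circumradius (area = (32/2)·4.770²·sin(360°/32) = 71.02 mm²); Combining (union): the 2 present regions are separate (no shared area or edge), so areas and boundary lengths simply add and each stays a separate island — area = 99.11 mm²; (whole slice rotated 70° about Z — lengths, areas and connectivity unchanged). So its area = 99.11 mm². Layer 47 is larger (99.11 vs 48.21 mm²).

layer 47 (z = 9.4 mm)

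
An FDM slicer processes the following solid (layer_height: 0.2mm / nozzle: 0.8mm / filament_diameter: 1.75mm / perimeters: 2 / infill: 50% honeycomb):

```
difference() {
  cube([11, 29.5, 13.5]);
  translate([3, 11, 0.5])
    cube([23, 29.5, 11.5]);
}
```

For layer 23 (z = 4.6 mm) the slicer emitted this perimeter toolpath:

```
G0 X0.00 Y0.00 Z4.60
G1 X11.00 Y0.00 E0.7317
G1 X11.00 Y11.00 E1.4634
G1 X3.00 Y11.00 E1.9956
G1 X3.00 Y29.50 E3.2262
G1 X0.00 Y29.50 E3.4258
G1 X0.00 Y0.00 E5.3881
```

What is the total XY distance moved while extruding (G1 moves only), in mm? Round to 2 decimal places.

81.00 mm

Sum the Euclidean lengths of each G1 segment: total = 81.00 mm.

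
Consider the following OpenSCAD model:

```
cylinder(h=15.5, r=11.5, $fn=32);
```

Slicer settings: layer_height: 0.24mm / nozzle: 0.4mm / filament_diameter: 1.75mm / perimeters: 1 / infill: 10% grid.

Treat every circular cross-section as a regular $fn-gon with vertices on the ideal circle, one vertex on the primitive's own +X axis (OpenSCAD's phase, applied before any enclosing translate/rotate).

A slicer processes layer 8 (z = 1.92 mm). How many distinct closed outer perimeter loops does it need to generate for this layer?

At z = 1.92 mm: the r=11.5 cylinder contributes a regular 32-gon of circumradius 11.5. The result has 1 disconnected region.

1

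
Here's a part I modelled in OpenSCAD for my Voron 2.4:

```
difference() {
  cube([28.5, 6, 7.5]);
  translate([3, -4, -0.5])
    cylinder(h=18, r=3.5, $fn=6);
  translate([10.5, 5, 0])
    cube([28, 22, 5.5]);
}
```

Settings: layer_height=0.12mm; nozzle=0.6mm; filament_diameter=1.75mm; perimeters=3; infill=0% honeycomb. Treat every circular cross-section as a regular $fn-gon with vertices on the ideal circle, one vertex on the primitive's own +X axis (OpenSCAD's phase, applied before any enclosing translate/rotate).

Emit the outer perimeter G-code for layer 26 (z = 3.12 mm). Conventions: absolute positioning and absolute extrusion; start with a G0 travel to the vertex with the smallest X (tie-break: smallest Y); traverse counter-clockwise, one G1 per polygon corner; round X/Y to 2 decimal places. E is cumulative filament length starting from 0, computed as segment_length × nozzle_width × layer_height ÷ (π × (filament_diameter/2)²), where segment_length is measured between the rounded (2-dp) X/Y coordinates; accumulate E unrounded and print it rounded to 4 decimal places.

G0 X0.00 Y0.00 Z3.12
G1 X28.50 Y0.00 E0.8531
G1 X28.50 Y5.00 E1.0028
G1 X10.50 Y5.00 E1.5416
G1 X10.50 Y6.00 E1.5715
G1 X0.00 Y6.00 E1.8858
G1 X0.00 Y0.00 E2.0655

At z = 3.12 mm: the 28.5×6 cube contributes its full rectangle; the cylinder at (3, -4): section is a regular 6-gon, circumradius r=3.5; the cube at (10.5, 5) (footprint 28×22) is included at this height; Taking the first minus the rest: starting from the 28.5×6 cube, the r=3.5 cylinder at (3, -4) misses the remaining region (no effect); the 28×22 cube at (10.5, 5) partially overlaps it — only the 18.00 mm² overlap (of its 616.00 mm²) is removed, clipping the outline — 1 connected region. The outline is a single polygon with 6 vertices. Extrusion per mm of travel: 0.6 × 0.12 / (π × 0.875²) = 0.029934. Accumulating E over each segment gives final E = 2.0655.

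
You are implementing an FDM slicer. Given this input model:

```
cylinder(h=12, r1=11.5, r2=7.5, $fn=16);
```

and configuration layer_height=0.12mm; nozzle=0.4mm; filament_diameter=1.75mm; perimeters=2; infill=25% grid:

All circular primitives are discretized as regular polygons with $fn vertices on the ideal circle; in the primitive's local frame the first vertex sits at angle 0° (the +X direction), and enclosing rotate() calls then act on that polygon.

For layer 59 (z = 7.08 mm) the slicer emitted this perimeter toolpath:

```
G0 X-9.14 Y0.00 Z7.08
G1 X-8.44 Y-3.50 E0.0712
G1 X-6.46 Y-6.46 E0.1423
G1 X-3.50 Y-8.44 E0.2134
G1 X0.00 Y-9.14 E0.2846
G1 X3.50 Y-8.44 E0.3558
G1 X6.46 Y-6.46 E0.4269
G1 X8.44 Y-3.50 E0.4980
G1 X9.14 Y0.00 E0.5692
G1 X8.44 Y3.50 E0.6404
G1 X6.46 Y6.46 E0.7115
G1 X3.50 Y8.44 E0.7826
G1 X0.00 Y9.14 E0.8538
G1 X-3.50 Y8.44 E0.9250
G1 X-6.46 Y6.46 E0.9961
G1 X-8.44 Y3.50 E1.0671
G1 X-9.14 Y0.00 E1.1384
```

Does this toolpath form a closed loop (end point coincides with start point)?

yes

Start point (G0): (-9.14, 0.00). End point (last G1): the path returns to the start — closed.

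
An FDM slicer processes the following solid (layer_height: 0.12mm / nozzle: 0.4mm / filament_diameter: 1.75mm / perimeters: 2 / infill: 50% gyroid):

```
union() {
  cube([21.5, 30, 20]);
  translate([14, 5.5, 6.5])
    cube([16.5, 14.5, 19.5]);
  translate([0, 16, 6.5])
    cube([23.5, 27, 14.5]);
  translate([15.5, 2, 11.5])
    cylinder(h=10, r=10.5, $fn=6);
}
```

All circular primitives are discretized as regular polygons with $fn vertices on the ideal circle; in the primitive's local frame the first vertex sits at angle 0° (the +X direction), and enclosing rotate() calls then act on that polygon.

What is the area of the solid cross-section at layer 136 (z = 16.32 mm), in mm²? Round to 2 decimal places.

At z = 16.32 mm: the 21.5×30 cube contributes its full rectangle (area 645.00 mm²); the cube at (14, 5.5) (footprint 16.5×14.5) is included at this height (area 239.25 mm²); the 23.5×27 cube at (0, 16) contributes its full rectangle (area 634.50 mm²); the cylinder at (15.5, 2): section is a regular 6-gon, circumradius r=10.5 (area = (6/2)·10.500²·sin(360°/6) = 286.44 mm²); Merging all regions: the regions partially overlap — summed areas 1805.19 mm² minus the doubly-counted overlap 580.60 mm² gives 1224.59 mm² — area = 1224.59 mm². Overall, the cross-section is a single solid region. Net area = 1224.59 mm².

1224.59 mm²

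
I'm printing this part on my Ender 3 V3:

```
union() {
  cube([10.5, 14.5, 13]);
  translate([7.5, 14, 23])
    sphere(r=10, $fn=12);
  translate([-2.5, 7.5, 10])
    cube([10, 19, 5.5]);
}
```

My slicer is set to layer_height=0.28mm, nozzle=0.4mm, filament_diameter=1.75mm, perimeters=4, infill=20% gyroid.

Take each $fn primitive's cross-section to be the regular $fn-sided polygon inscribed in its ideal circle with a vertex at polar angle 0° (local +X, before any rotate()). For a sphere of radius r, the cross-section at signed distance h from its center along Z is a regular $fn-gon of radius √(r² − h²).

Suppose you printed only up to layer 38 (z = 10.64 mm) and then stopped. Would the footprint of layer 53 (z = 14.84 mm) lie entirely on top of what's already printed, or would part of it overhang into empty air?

Compare the two slices. At z = 10.64: the cube (footprint 10.5×14.5) is included at this height (area 152.25 mm²); the sphere at (7.5, 14) is not intersected at this z (|z−center|=12.360 > r=10); the cube at (-2.5, 7.5) is present — its section is the full 10×19 rectangle (area 190.00 mm²); Taking the union: the regions partially overlap — summed areas 342.25 mm² minus the doubly-counted overlap 52.50 mm² gives 289.75 mm² — area = 289.75 mm². At z = 14.84: the cube is not intersected at this z (z outside [0, 13]); the r=10 sphere at (7.5, 14) contributes a regular 12-gon of circumradius √(10²−8.16²) = 5.781 (area = (12/2)·5.781²·sin(360°/12) = 100.24 mm²); the 10×19 cube at (-2.5, 7.5) contributes its full rectangle (area 190.00 mm²); Merging all regions: the regions partially overlap — summed areas 290.24 mm² minus the doubly-counted overlap 50.12 mm² gives 240.12 mm² — area = 240.12 mm². Checking containment: at z = 14.84 the cross-section extends beyond the z = 10.64 cross-section by about 32.49 mm².

part overhangs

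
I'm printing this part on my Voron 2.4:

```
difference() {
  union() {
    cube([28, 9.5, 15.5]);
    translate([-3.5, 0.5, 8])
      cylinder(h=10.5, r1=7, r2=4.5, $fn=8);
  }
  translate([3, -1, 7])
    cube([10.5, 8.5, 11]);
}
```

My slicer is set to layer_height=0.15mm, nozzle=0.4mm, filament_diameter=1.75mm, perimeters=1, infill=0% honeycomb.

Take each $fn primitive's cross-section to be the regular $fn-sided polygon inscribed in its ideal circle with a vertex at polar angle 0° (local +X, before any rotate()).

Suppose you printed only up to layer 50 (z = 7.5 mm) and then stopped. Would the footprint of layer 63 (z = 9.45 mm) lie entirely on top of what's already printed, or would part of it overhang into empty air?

part overhangs

Compare the two slices. At z = 7.5: the cube (footprint 28×9.5) is included at this height (area 266.00 mm²); the cone at (-3.5, 0.5) is not intersected at this z (z outside [8, 18.5]); Merging all regions: only the 28×9.5 cube is present, so the union is just that shape — area = 266.00 mm²; the 10.5×8.5 cube at (3, -1) contributes its full rectangle (area 89.25 mm²); After the difference (first − rest): starting from that combined region (266.00 mm²), the 10.5×8.5 cube at (3, -1) partially overlaps it — only the 78.75 mm² overlap (of its 89.25 mm²) is removed, clipping the outline — area = 187.25 mm². At z = 9.45: the 28×9.5 cube contributes its full rectangle (area 266.00 mm²); the cone at (-3.5, 0.5) (r1=7→r2=4.5) has section circumradius 6.655 here — a regular 8-gon (area = (8/2)·6.655²·sin(360°/8) = 125.26 mm²); Merging all regions: the regions partially overlap — summed areas 391.26 mm² minus the doubly-counted overlap 12.09 mm² gives 379.17 mm² — area = 379.17 mm²; the cube at (3, -1) is present — its section is the full 10.5×8.5 rectangle (area 89.25 mm²); After the difference (first − rest): starting from that combined region (379.17 mm²), the 10.5×8.5 cube at (3, -1) partially overlaps it — only the 78.75 mm² overlap (of its 89.25 mm²) is removed, clipping the outline — area = 300.42 mm². Checking containment: at z = 9.45 the cross-section extends beyond the z = 7.5 cross-section by about 113.17 mm².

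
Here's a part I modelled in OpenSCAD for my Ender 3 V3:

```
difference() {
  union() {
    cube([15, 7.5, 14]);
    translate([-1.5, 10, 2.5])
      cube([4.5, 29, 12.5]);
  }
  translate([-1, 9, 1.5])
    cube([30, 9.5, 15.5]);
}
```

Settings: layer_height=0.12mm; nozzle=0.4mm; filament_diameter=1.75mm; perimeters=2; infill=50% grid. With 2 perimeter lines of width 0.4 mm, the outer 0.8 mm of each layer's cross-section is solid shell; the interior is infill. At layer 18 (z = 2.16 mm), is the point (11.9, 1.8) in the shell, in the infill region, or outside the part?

infill

At z = 2.16 mm: the cube (footprint 15×7.5) is included at this height; the cube at (-1.5, 10) is not intersected at this z (z outside [2.5, 15]); Taking the union: only the 15×7.5 cube is present, so the union is just that shape — 1 connected region; the cube at (-1, 9) is present — its section is the full 30×9.5 rectangle; Taking the first minus the rest: starting from that combined region, the 30×9.5 cube at (-1, 9) misses the remaining region (no effect) — 1 connected region. Overall, the cross-section is a single solid region. The nearest boundary edge runs (15.00, 0.00)→(0.00, 0.00); distance from the point to it = 1.80 mm. The point is inside the cross-section and 1.80 mm from the nearest boundary — more than the 0.8 mm shell width (2 × 0.4), so it's in the infill interior.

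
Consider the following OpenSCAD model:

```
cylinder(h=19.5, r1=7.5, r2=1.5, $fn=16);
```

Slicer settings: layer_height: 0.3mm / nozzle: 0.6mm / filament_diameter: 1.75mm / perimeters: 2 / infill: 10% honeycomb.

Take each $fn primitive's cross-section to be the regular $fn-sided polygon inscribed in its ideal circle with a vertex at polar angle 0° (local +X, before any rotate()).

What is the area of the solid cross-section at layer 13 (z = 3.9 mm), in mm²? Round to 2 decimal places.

At z = 3.9 mm: the cone (r1=7.5→r2=1.5) has section circumradius 6.300 here — a regular 16-gon (area = (16/2)·6.300²·sin(360°/16) = 121.51 mm²). Overall, the cross-section is a single solid region. Net area = 121.51 mm².

121.51 mm²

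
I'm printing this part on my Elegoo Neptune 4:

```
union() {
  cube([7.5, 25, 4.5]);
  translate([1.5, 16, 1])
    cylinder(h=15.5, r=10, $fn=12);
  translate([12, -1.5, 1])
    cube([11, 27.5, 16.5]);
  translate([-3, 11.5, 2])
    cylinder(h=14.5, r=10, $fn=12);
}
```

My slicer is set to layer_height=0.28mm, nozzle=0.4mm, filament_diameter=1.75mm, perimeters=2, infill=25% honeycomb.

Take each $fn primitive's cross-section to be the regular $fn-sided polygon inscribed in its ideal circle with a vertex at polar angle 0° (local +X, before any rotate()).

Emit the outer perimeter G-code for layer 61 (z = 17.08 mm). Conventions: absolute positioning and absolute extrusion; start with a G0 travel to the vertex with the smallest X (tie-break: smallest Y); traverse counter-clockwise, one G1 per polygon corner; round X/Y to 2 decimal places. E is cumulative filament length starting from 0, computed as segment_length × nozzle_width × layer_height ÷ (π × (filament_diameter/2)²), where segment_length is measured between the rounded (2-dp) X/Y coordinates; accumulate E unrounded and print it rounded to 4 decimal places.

G0 X12.00 Y-1.50 Z17.08
G1 X23.00 Y-1.50 E0.5122
G1 X23.00 Y26.00 E1.7927
G1 X12.00 Y26.00 E2.3049
G1 X12.00 Y-1.50 E3.5854

At z = 17.08 mm: the cube is absent (z outside [0, 4.5]); the cylinder at (1.5, 16) is absent (z outside [1, 16.5]); the cube at (12, -1.5) is present — its section is the full 11×27.5 rectangle; the cylinder at (-3, 11.5) does not reach this height (z outside [2, 16.5]); Taking the union: only the 11×27.5 cube at (12, -1.5) is present, so the union is just that shape — 1 connected region. The outline is a single polygon with 4 vertices. Extrusion per mm of travel: 0.4 × 0.28 / (π × 0.875²) = 0.046564. Accumulating E over each segment gives final E = 3.5854.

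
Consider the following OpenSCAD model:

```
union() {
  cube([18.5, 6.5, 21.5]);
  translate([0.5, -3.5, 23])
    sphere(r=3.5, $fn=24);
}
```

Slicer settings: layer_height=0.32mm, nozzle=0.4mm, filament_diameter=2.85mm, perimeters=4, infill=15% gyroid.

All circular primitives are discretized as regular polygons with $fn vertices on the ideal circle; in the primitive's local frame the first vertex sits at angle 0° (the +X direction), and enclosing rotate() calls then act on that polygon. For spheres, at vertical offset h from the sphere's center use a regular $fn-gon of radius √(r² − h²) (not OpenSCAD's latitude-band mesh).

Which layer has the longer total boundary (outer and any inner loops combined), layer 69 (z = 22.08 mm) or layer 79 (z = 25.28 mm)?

layer 69 (z = 22.08 mm)

Layer 69 (z = 22.08): the cube does not reach this height (z outside [0, 21.5]); the sphere at (0.5, -3.5): section is a regular 24-gon, circumradius = √(r²−h²) = √(3.5²−0.92²) = 3.377 (perimeter = 2·24·3.377·sin(180°/24) = 21.16 mm); Merging all regions: only the r=3.5 sphere at (0.5, -3.5) is present, so the union is just that shape — boundary = 21.16 mm. So its perimeter = 21.16 mm. Layer 79 (z = 25.28): the cube does not reach this height (z outside [0, 21.5]); the sphere at (0.5, -3.5): section is a regular 24-gon, circumradius = √(r²−h²) = √(3.5²−2.28²) = 2.655 (perimeter = 2·24·2.655·sin(180°/24) = 16.64 mm); Merging all regions: only the r=3.5 sphere at (0.5, -3.5) is present, so the union is just that shape — boundary = 16.64 mm. So its perimeter = 16.64 mm. Layer 69 is larger (21.16 vs 16.64 mm).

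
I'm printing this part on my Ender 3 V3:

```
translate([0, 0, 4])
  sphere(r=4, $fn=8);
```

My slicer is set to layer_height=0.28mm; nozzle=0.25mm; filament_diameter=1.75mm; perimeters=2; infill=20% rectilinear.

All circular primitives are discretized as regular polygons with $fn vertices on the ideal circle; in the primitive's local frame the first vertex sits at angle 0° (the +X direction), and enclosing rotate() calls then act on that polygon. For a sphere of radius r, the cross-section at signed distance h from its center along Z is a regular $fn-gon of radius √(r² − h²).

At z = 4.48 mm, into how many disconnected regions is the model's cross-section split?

1

At z = 4.48 mm: the r=4 sphere contributes a regular 8-gon of circumradius √(4²−0.48²) = 3.971. The result has 1 disconnected region.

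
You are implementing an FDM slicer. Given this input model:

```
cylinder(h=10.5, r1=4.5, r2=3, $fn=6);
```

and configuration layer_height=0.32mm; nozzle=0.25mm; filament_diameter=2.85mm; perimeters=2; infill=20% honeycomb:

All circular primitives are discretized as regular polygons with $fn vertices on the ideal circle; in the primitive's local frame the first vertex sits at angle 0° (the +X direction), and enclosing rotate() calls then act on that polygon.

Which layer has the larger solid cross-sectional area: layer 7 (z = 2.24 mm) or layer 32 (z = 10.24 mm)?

layer 7 (z = 2.24 mm)

Layer 7 (z = 2.24): the cone (r1=4.5→r2=3) has section circumradius 4.180 here — a regular 6-gon (area = (6/2)·4.180²·sin(360°/6) = 45.39 mm²). So its area = 45.39 mm². Layer 32 (z = 10.24): the cone: at t=0.975 of its height the radius interpolates to r₁+(r₂−r₁)t = 3.037, giving a regular 6-gon of that circumradius (area = (6/2)·3.037²·sin(360°/6) = 23.97 mm²). So its area = 23.97 mm². Layer 7 is larger (45.39 vs 23.97 mm²).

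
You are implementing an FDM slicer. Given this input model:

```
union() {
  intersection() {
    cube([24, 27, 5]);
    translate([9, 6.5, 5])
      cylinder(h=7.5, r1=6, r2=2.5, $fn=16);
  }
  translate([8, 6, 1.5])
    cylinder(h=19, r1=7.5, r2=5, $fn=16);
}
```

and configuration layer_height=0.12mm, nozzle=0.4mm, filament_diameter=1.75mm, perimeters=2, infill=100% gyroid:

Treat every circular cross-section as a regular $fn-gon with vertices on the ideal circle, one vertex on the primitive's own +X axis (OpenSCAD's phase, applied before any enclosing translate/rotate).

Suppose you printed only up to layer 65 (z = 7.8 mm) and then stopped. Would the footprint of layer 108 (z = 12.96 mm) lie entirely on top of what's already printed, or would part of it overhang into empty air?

entirely on top

Compare the two slices. At z = 7.8: the cube is not intersected at this z (z outside [0, 5]); the cone at (9, 6.5) contributes a regular 16-gon of circumradius 4.693 (interpolated between r1=6 and r2=2.5 at t=0.373) (area = (16/2)·4.693²·sin(360°/16) = 67.44 mm²); After intersecting: at least one operand is absent at this height, so nothing remains; the cone at (8, 6) (r1=7.5→r2=5) has section circumradius 6.671 here — a regular 16-gon (area = (16/2)·6.671²·sin(360°/16) = 136.24 mm²); Taking the union: only the cone at (8, 6) is present, so the union is just that shape — area = 136.24 mm². At z = 12.96: the cube is absent (z outside [0, 5]); the cone at (9, 6.5) is absent (z outside [5, 12.5]); Taking the intersection: at least one operand is absent at this height, so nothing remains; the cone at (8, 6) (r1=7.5→r2=5) has section circumradius 5.992 here — a regular 16-gon (area = (16/2)·5.992²·sin(360°/16) = 109.92 mm²); Taking the union: only the cone at (8, 6) is present, so the union is just that shape — area = 109.92 mm². Checking containment: the cross-section at z = 12.96 is a subset of the cross-section at z = 7.8.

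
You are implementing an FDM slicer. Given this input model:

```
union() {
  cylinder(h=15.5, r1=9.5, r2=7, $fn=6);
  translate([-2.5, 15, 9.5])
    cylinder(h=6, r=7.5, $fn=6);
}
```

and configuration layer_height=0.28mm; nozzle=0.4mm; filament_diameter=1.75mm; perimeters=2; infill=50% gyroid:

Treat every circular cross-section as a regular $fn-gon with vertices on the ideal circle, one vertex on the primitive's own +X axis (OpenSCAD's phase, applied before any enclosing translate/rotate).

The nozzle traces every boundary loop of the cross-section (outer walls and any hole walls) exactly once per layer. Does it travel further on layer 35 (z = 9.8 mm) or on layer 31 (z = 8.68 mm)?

layer 35 (z = 9.8 mm)

Layer 35 (z = 9.8): the cone: at t=0.632 of its height the radius interpolates to r₁+(r₂−r₁)t = 7.919, giving a regular 6-gon of that circumradius (perimeter = 2·6·7.919·sin(180°/6) = 47.52 mm); the cylinder at (-2.5, 15): section is a regular 6-gon, circumradius r=7.5 (perimeter = 2·6·7.500·sin(180°/6) = 45.00 mm); Combining (union): the 2 present regions are separate (no shared area or edge), so areas and boundary lengths simply add and each stays a separate island — boundary = 92.52 mm. So its perimeter = 92.52 mm. Layer 31 (z = 8.68): the cone: at t=0.560 of its height the radius interpolates to r₁+(r₂−r₁)t = 8.100, giving a regular 6-gon of that circumradius (perimeter = 2·6·8.100·sin(180°/6) = 48.60 mm); the cylinder at (-2.5, 15) is not intersected at this z (z outside [9.5, 15.5]); Taking the union: only the cone is present, so the union is just that shape — boundary = 48.60 mm. So its perimeter = 48.60 mm. Layer 35 is larger (92.52 vs 48.60 mm).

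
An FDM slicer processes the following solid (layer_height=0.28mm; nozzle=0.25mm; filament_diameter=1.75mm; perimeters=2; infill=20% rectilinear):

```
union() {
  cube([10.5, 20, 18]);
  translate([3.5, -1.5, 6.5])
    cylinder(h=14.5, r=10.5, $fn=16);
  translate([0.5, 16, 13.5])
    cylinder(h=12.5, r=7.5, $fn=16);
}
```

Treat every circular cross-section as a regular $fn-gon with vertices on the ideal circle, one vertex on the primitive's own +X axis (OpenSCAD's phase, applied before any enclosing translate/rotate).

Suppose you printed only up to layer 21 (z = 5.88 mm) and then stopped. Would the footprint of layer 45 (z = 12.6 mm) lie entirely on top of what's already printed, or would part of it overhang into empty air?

part overhangs

Compare the two slices. At z = 5.88: the 10.5×20 cube contributes its full rectangle (area 210.00 mm²); the cylinder at (3.5, -1.5) is absent (z outside [6.5, 21]); the cylinder at (0.5, 16) is absent (z outside [13.5, 26]); Merging all regions: only the 10.5×20 cube is present, so the union is just that shape — area = 210.00 mm². At z = 12.6: the cube is present — its section is the full 10.5×20 rectangle (area 210.00 mm²); the r=10.5 cylinder at (3.5, -1.5) gives a regular 16-gon of circumradius 10.5 (constant along its height) (area = (16/2)·10.500²·sin(360°/16) = 337.53 mm²); the cylinder at (0.5, 16) is not intersected at this z (z outside [13.5, 26]); Taking the union: the regions partially overlap — summed areas 547.53 mm² minus the doubly-counted overlap 86.32 mm² gives 461.20 mm² — area = 461.20 mm². Checking containment: at z = 12.6 the cross-section extends beyond the z = 5.88 cross-section by about 251.20 mm².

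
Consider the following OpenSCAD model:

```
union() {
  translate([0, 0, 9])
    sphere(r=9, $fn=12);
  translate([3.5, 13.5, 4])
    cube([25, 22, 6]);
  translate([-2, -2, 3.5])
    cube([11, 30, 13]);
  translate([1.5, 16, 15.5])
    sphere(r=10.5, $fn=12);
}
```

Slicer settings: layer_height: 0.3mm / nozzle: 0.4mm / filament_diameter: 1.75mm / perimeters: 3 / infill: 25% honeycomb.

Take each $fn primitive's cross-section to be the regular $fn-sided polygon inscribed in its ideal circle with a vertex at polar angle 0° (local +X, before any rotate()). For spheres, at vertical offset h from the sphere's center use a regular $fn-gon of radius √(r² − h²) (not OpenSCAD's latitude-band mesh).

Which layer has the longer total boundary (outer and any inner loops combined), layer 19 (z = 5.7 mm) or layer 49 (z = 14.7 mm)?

Layer 19 (z = 5.7): the r=9 sphere slices to a regular 12-gon of circumradius 8.373 (√(r²−h²) with h=3.3 from center) (perimeter = 2·12·8.373·sin(180°/12) = 52.01 mm); the cube at (3.5, 13.5) (footprint 25×22) is included at this height (perimeter 94.00 mm); the cube at (-2, -2) (footprint 11×30) is included at this height (perimeter 82.00 mm); the r=10.5 sphere at (1.5, 16) slices to a regular 12-gon of circumradius 3.770 (√(r²−h²) with h=9.8 from center) (perimeter = 2·12·3.770·sin(180°/12) = 23.42 mm); Merging all regions: the regions partially overlap (shared area 211.11 mm²), so the edge portions inside another operand are dropped and the merged outline is re-measured after clipping — boundary = 151.26 mm. So its perimeter = 151.26 mm. Layer 49 (z = 14.7): the r=9 sphere slices to a regular 12-gon of circumradius 6.965 (√(r²−h²) with h=5.7 from center) (perimeter = 2·12·6.965·sin(180°/12) = 43.26 mm); the cube at (3.5, 13.5) is not intersected at this z (z outside [4, 10]); the 11×30 cube at (-2, -2) contributes its full rectangle (perimeter 82.00 mm); the r=10.5 sphere at (1.5, 16) slices to a regular 12-gon of circumradius 10.469 (√(r²−h²) with h=0.8 from center) (perimeter = 2·12·10.469·sin(180°/12) = 65.03 mm); Taking the union: the regions partially overlap (shared area 275.39 mm²), so the edge portions inside another operand are dropped and the merged outline is re-measured after clipping — boundary = 101.32 mm. So its perimeter = 101.32 mm. Layer 19 is larger (151.26 vs 101.32 mm).

layer 19 (z = 5.7 mm)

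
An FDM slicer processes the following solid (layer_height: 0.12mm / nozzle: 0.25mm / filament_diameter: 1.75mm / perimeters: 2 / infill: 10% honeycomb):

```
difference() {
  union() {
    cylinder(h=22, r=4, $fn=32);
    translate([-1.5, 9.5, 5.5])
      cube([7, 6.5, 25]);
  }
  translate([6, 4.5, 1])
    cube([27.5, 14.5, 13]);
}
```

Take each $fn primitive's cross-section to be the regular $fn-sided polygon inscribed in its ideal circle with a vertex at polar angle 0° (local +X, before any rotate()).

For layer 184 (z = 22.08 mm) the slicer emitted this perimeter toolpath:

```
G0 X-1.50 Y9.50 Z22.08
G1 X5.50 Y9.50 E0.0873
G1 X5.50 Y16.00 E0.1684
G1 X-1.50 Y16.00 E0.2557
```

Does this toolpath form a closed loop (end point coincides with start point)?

Start point (G0): (-1.50, 9.50). End point (last G1): the path does not return to the start — open.

no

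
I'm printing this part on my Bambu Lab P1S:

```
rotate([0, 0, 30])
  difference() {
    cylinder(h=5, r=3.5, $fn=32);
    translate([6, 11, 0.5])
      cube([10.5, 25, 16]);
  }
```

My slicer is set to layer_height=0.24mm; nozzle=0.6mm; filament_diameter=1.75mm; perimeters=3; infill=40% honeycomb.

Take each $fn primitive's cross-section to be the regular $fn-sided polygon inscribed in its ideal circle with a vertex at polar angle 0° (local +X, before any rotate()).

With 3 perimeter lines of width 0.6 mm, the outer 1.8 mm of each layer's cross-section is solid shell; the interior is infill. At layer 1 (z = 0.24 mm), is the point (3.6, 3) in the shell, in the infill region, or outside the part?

outside

At z = 0.24 mm: the r=3.5 cylinder gives a regular 32-gon of circumradius 3.5 (constant along its height); the cube at (6, 11) does not reach this height (z outside [0.5, 16.5]); After the difference (first − rest): none of the subtracted shapes is present at this height, so the r=3.5 cylinder is unchanged — 1 connected region; (whole slice rotated 30° about Z — lengths, areas and connectivity unchanged). Overall, the cross-section is a single solid region. Undo the 30° rotation: the query point maps to (4.618, 0.798) in the un-rotated model frame. The nearest boundary edge runs (3.50, 0.00)→(3.43, 0.68); distance from the point to it = 1.19 mm. The point is not inside any of the regions above, so it lies outside the cross-section (1.19 mm from the nearest boundary).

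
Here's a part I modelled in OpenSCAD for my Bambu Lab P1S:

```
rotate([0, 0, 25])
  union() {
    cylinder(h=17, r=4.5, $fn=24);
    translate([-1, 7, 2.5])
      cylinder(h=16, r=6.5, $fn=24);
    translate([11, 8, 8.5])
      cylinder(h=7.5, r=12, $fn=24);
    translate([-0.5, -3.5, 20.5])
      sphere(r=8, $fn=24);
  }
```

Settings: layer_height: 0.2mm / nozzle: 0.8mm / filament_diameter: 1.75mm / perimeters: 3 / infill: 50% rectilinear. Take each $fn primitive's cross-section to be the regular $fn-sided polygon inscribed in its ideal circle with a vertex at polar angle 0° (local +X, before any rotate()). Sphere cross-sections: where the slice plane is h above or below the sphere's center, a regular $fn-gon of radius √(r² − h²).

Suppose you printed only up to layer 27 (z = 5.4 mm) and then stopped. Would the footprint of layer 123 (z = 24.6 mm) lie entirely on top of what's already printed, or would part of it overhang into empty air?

Compare the two slices. At z = 5.4: the cylinder: section is a regular 24-gon, circumradius r=4.5 (area = (24/2)·4.500²·sin(360°/24) = 62.89 mm²); the r=6.5 cylinder at (-1, 7) gives a regular 24-gon of circumradius 6.5 (constant along its height) (area = (24/2)·6.500²·sin(360°/24) = 131.22 mm²); the cylinder at (11, 8) is absent (z outside [8.5, 16]); the sphere at (-0.5, -3.5) does not reach this height (|z−center|=15.100 > r=8); Taking the union: the regions partially overlap — summed areas 194.11 mm² minus the doubly-counted overlap 21.78 mm² gives 172.34 mm² — area = 172.34 mm²; (whole slice rotated 25° about Z — lengths, areas and connectivity unchanged). At z = 24.6: the cylinder is absent (z outside [0, 17]); the cylinder at (-1, 7) does not reach this height (z outside [2.5, 18.5]); the cylinder at (11, 8) does not reach this height (z outside [8.5, 16]); the sphere at (-0.5, -3.5): section is a regular 24-gon, circumradius = √(r²−h²) = √(8²−4.1²) = 6.869 (area = (24/2)·6.869²·sin(360°/24) = 146.56 mm²); Combining (union): only the r=8 sphere at (-0.5, -3.5) is present, so the union is just that shape — area = 146.56 mm²; (rotated 25° about Z; rotation is an isometry so areas/perimeters/island counts are preserved). Checking containment: at z = 24.6 the cross-section extends beyond the z = 5.4 cross-section by about 90.35 mm².

part overhangs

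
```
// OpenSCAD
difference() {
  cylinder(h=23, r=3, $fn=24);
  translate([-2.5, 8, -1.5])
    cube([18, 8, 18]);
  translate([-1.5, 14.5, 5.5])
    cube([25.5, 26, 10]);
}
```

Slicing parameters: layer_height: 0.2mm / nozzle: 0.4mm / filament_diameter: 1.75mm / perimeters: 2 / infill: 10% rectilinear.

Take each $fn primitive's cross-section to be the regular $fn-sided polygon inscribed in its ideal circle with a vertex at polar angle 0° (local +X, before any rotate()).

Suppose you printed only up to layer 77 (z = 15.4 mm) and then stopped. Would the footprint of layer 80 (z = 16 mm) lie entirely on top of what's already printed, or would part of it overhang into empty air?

entirely on top

Compare the two slices. At z = 15.4: the cylinder: section is a regular 24-gon, circumradius r=3 (area = (24/2)·3.000²·sin(360°/24) = 27.95 mm²); the 18×8 cube at (-2.5, 8) contributes its full rectangle (area 144.00 mm²); the cube at (-1.5, 14.5) is present — its section is the full 25.5×26 rectangle (area 663.00 mm²); After the difference (first − rest): starting from the r=3 cylinder (27.95 mm²), the 18×8 cube at (-2.5, 8) misses the remaining region (no effect); the 25.5×26 cube at (-1.5, 14.5) misses the remaining region (no effect) — area = 27.95 mm². At z = 16: the r=3 cylinder contributes a regular 24-gon of circumradius 3 (area = (24/2)·3.000²·sin(360°/24) = 27.95 mm²); the 18×8 cube at (-2.5, 8) contributes its full rectangle (area 144.00 mm²); the cube at (-1.5, 14.5) does not reach this height (z outside [5.5, 15.5]); Subtracting the remaining from the first: starting from the r=3 cylinder (27.95 mm²), the 18×8 cube at (-2.5, 8) misses the remaining region (no effect) — area = 27.95 mm². Checking containment: the cross-section at z = 16 is a subset of the cross-section at z = 15.4.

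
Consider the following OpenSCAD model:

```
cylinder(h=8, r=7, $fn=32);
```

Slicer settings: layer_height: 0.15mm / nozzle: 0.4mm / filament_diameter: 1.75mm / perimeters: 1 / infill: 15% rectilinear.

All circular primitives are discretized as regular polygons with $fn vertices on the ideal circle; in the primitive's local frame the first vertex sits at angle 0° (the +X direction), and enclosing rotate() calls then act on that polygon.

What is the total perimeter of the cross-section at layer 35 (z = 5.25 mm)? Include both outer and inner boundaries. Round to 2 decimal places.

43.91 mm

At z = 5.25 mm: the r=7 cylinder contributes a regular 32-gon of circumradius 7 (perimeter = 2·32·7.000·sin(180°/32) = 43.91 mm). Overall, the cross-section is a single solid region. Total boundary length (outer) = 43.91 mm.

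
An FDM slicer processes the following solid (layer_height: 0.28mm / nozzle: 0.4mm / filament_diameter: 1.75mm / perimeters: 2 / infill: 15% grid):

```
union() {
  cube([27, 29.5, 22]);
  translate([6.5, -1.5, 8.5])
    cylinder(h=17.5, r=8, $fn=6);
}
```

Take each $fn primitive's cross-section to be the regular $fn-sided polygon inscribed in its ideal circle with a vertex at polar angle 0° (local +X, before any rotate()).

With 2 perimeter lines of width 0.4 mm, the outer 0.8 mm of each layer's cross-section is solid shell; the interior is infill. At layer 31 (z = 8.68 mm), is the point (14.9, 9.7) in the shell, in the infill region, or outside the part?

At z = 8.68 mm: the cube (footprint 27×29.5) is included at this height; the cylinder at (6.5, -1.5): section is a regular 6-gon, circumradius r=8; Taking the union: the regions partially overlap (shared area 60.09 mm²), so overlapping operands fuse into one piece — 1 connected region. Overall, the cross-section is a single solid region. The nearest boundary edge runs (27.00, 0.00)→(13.63, 0.00); distance from the point to it = 9.70 mm. The point is inside the cross-section and 9.70 mm from the nearest boundary — more than the 0.8 mm shell width (2 × 0.4), so it's in the infill interior.

infill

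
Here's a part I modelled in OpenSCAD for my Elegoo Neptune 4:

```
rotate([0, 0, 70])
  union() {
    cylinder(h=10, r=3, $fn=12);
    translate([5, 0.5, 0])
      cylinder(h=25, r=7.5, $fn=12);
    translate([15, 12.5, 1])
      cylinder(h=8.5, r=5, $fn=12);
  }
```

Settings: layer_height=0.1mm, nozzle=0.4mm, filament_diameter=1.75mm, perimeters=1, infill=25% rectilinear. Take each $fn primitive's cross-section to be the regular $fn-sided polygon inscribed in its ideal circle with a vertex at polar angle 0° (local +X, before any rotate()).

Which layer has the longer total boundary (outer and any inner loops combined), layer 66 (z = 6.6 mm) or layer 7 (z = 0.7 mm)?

layer 66 (z = 6.6 mm)

Layer 66 (z = 6.6): the r=3 cylinder gives a regular 12-gon of circumradius 3 (constant along its height) (perimeter = 2·12·3.000·sin(180°/12) = 18.63 mm); the r=7.5 cylinder at (5, 0.5) contributes a regular 12-gon of circumradius 7.5 (perimeter = 2·12·7.500·sin(180°/12) = 46.59 mm); the r=5 cylinder at (15, 12.5) gives a regular 12-gon of circumradius 5 (constant along its height) (perimeter = 2·12·5.000·sin(180°/12) = 31.06 mm); Combining (union): the regions partially overlap (shared area 25.07 mm²), so the edge portions inside another operand are dropped and the merged outline is re-measured after clipping — boundary = 78.16 mm; (whole slice rotated 70° about Z — lengths, areas and connectivity unchanged). So its perimeter = 78.16 mm. Layer 7 (z = 0.7): the cylinder: section is a regular 12-gon, circumradius r=3 (perimeter = 2·12·3.000·sin(180°/12) = 18.63 mm); the r=7.5 cylinder at (5, 0.5) gives a regular 12-gon of circumradius 7.5 (constant along its height) (perimeter = 2·12·7.500·sin(180°/12) = 46.59 mm); the cylinder at (15, 12.5) does not reach this height (z outside [1, 9.5]); Combining (union): the regions partially overlap (shared area 25.07 mm²), so the edge portions inside another operand are dropped and the merged outline is re-measured after clipping — boundary = 47.11 mm; (rotated 70° about Z; rotation is an isometry so areas/perimeters/island counts are preserved). So its perimeter = 47.11 mm. Layer 66 is larger (78.16 vs 47.11 mm).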